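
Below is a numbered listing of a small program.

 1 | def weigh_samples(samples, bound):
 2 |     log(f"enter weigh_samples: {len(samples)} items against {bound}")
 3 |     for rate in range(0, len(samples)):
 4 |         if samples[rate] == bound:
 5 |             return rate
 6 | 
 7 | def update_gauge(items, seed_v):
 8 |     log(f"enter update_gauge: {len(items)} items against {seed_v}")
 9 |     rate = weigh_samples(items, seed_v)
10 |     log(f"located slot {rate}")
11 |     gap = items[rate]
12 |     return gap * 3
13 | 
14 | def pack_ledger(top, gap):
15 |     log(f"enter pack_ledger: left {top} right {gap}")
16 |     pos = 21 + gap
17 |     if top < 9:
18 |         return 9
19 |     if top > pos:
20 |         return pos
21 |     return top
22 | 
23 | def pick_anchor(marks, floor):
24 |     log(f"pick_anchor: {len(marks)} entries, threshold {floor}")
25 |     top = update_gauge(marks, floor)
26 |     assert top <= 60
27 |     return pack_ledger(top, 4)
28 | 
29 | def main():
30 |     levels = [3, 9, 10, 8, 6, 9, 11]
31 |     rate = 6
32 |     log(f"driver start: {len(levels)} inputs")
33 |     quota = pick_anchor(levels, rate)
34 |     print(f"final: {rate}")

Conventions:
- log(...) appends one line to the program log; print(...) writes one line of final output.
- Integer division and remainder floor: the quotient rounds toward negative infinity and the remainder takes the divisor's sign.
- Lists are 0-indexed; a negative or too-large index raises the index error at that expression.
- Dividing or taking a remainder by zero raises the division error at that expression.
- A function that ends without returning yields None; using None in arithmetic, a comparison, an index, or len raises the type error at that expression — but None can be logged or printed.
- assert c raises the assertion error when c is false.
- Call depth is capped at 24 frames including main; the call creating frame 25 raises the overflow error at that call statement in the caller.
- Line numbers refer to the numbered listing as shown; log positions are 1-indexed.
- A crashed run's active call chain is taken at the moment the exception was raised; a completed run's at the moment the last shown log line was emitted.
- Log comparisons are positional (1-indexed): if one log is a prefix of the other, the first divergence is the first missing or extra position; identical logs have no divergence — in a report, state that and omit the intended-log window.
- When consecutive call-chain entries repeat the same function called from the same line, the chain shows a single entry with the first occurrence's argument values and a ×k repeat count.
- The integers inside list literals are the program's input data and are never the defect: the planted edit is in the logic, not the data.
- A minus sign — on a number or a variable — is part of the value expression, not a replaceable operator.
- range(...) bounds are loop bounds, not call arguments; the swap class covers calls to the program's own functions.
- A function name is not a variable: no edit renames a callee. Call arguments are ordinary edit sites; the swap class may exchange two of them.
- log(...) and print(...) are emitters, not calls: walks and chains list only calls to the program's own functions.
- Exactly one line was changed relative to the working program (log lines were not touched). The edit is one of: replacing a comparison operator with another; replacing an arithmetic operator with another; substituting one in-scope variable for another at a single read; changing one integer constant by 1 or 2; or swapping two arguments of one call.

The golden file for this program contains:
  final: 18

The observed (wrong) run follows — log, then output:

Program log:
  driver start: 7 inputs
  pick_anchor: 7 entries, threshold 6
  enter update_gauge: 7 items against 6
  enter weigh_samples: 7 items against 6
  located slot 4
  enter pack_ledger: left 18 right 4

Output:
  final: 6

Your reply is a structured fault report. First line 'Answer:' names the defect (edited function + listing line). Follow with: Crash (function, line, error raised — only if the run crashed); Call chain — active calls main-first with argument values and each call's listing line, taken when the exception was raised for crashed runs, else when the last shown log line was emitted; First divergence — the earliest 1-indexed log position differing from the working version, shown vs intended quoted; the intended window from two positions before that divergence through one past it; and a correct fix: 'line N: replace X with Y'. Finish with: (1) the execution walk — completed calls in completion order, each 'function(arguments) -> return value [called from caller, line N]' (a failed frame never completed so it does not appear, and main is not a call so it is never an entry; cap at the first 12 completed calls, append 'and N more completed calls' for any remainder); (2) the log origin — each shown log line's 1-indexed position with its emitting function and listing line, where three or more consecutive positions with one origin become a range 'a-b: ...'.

Answer: the defect is in main at line 34.
Key observation: No log line changed; the fault shows up purely in the output.
Call chain: main -> pick_anchor([3, 9, 10, 8, 6, 9, 11], 6) (called at line 33) -> pack_ledger(18, 4) (called at line 27).
First divergence: there is none — every log position agrees.
Execution walk:
  weigh_samples([3, 9, 10, 8, 6, 9, 11], 6) -> 4  [called from update_gauge, line 9]
  update_gauge([3, 9, 10, 8, 6, 9, 11], 6) -> 18  [called from pick_anchor, line 25]
  pack_ledger(18, 4) -> 18  [called from pick_anchor, line 27]
  pick_anchor([3, 9, 10, 8, 6, 9, 11], 6) -> 18  [called from main, line 33]
Log origin:
  1: emitted by main (line 32)
  2: emitted by pick_anchor (line 24)
  3: emitted by update_gauge (line 8)
  4: emitted by weigh_samples (line 2)
  5: emitted by update_gauge (line 10)
  6: emitted by pack_ledger (line 15)
A correct fix: line 34: replace `rate` with `quota`.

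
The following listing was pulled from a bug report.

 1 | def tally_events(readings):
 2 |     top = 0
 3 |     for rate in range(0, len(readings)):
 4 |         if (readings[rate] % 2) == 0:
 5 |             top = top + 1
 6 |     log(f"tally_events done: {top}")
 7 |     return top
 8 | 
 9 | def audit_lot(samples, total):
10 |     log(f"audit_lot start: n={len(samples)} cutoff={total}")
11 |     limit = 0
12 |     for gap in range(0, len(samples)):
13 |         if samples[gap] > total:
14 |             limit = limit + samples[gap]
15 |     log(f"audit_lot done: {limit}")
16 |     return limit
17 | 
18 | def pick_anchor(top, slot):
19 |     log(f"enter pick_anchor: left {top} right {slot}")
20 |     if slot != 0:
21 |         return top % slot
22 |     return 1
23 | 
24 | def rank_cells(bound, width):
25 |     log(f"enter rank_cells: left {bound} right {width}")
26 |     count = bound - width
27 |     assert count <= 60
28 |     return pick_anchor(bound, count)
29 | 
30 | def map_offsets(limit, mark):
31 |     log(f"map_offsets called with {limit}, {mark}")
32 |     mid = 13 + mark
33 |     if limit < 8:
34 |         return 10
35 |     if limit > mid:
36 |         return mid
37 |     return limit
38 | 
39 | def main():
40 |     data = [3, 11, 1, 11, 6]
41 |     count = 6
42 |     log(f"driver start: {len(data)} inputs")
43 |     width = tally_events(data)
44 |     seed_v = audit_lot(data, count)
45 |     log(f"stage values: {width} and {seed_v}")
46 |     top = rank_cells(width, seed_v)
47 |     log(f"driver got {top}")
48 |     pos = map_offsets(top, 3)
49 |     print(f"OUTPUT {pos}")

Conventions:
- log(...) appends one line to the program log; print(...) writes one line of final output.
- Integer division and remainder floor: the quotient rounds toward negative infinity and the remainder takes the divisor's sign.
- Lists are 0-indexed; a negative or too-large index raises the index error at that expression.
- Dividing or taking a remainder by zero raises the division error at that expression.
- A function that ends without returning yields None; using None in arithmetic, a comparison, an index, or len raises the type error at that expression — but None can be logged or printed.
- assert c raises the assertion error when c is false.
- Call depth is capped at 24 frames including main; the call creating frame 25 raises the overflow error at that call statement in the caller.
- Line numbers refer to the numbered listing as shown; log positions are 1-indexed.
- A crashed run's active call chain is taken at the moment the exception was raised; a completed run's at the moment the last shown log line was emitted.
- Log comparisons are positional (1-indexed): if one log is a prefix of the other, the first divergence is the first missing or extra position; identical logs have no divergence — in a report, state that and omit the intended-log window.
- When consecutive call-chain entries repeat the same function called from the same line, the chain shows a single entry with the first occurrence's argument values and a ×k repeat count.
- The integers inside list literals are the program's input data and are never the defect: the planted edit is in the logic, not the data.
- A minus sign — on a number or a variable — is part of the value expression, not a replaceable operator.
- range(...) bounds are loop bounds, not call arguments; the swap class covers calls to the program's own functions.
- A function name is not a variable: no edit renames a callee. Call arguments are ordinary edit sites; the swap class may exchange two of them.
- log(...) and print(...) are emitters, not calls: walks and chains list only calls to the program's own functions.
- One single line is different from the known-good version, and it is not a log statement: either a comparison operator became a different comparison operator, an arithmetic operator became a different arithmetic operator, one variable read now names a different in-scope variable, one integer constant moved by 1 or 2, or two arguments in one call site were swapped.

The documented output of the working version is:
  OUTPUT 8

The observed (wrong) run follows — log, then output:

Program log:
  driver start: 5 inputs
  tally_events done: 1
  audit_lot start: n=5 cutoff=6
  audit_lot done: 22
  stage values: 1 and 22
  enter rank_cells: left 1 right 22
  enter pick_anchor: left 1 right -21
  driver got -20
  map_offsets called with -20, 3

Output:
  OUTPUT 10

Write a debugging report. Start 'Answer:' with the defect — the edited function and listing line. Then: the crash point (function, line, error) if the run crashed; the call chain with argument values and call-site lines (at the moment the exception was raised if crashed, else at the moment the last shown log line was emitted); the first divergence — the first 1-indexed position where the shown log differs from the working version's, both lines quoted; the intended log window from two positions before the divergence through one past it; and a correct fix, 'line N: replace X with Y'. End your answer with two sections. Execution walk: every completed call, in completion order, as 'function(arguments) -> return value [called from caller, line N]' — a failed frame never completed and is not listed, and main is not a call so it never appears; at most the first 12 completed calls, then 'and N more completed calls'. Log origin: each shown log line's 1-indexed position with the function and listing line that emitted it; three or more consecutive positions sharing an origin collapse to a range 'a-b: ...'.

Answer: the defect is in map_offsets at line 34.
Key fact: The logs agree in full; only the final output differs.
Call chain: main -> map_offsets(-20, 3) (called at line 48).
First divergence: there is none — every log position agrees.
Execution walk:
  tally_events([3, 11, 1, 11, 6]) -> 1  [called from main, line 43]
  audit_lot([3, 11, 1, 11, 6], 6) -> 22  [called from main, line 44]
  pick_anchor(1, -21) -> -20  [called from rank_cells, line 28]
  rank_cells(1, 22) -> -20  [called from main, line 46]
  map_offsets(-20, 3) -> 10  [called from main, line 48]
Log line origins:
  1: from main, line 42
  2: from tally_events, line 6
  3: from audit_lot, line 10
  4: from audit_lot, line 15
  5: from main, line 45
  6: from rank_cells, line 25
  7: from pick_anchor, line 19
  8: from main, line 47
  9: from map_offsets, line 31
A correct fix: line 34: replace `10` with `8`.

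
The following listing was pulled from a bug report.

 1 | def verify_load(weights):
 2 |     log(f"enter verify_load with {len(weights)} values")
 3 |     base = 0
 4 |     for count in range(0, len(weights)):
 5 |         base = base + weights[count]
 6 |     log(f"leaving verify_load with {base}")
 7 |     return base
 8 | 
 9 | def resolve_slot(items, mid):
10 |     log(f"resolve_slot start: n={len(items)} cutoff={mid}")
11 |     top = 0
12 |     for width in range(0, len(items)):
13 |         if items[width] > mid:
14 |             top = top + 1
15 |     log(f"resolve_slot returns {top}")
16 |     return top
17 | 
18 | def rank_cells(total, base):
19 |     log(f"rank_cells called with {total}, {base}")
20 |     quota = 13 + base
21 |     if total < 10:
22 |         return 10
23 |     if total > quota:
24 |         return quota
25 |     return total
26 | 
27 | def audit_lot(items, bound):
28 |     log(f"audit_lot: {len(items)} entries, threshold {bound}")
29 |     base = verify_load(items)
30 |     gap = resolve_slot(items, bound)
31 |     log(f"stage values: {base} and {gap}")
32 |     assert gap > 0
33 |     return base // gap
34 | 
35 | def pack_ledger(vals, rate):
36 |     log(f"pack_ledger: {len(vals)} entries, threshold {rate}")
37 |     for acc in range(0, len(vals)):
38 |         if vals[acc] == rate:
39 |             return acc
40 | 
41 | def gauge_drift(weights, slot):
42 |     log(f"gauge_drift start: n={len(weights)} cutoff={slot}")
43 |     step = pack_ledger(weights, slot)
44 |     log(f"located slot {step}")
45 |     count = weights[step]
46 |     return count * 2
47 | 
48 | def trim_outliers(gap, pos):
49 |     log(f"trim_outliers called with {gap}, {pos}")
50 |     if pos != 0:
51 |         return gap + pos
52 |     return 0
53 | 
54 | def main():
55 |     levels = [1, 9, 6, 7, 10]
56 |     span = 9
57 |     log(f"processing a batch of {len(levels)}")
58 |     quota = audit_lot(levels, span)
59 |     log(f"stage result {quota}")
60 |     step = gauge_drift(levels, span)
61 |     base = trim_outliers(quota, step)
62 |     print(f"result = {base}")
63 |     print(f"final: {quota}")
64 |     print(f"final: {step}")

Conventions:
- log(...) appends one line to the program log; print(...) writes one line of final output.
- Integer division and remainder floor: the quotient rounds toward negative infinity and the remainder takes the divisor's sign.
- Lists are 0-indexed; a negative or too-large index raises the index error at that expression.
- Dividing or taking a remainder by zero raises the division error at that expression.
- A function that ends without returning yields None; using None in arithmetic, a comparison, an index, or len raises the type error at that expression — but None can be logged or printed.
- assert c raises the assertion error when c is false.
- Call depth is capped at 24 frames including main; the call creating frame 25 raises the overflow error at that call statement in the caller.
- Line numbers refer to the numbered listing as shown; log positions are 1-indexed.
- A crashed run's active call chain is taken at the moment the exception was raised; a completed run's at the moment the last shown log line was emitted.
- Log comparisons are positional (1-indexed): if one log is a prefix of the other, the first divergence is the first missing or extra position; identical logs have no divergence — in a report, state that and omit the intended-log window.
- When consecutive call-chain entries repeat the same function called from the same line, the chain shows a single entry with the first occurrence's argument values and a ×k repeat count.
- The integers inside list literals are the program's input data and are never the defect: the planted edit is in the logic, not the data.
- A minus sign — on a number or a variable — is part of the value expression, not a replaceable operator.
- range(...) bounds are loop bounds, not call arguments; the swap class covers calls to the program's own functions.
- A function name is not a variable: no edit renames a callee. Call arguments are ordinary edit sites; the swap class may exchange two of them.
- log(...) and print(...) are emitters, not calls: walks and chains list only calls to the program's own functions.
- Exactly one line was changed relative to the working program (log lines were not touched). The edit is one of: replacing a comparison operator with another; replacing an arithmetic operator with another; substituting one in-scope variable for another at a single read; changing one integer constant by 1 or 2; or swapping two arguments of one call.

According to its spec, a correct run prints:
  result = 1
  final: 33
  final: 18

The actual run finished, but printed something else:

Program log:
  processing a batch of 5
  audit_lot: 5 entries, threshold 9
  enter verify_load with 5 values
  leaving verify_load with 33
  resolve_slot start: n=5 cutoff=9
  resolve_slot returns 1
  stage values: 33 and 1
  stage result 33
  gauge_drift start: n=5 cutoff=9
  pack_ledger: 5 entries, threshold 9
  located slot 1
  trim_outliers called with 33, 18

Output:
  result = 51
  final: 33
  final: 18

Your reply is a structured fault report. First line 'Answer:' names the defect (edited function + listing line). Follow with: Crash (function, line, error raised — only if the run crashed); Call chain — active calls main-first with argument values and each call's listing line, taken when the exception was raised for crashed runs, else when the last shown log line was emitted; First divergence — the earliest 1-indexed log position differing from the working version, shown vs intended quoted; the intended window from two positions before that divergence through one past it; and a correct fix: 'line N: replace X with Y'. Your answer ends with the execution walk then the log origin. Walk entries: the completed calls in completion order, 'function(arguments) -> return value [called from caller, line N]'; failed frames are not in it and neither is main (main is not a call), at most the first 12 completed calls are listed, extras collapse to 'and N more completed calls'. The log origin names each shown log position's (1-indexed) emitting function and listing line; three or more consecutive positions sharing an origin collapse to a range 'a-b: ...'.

Answer: the defect is in trim_outliers at line 51.
Key observation: Log streams are identical — the defect surfaces only in the printed output.
Call chain: main -> trim_outliers(33, 18) (called at line 61).
First divergence: none (the log streams are identical).
Execution walk:
  verify_load([1, 9, 6, 7, 10]) -> 33  [called from audit_lot, line 29]
  resolve_slot([1, 9, 6, 7, 10], 9) -> 1  [called from audit_lot, line 30]
  audit_lot([1, 9, 6, 7, 10], 9) -> 33  [called from main, line 58]
  pack_ledger([1, 9, 6, 7, 10], 9) -> 1  [called from gauge_drift, line 43]
  gauge_drift([1, 9, 6, 7, 10], 9) -> 18  [called from main, line 60]
  trim_outliers(33, 18) -> 51  [called from main, line 61]
Log origin:
  1: emitted by main (line 57)
  2: emitted by audit_lot (line 28)
  3: emitted by verify_load (line 2)
  4: emitted by verify_load (line 6)
  5: emitted by resolve_slot (line 10)
  6: emitted by resolve_slot (line 15)
  7: emitted by audit_lot (line 31)
  8: emitted by main (line 59)
  9: emitted by gauge_drift (line 42)
  10: emitted by pack_ledger (line 36)
  11: emitted by gauge_drift (line 44)
  12: emitted by trim_outliers (line 49)
A correct fix: line 51: replace `+` with `//`.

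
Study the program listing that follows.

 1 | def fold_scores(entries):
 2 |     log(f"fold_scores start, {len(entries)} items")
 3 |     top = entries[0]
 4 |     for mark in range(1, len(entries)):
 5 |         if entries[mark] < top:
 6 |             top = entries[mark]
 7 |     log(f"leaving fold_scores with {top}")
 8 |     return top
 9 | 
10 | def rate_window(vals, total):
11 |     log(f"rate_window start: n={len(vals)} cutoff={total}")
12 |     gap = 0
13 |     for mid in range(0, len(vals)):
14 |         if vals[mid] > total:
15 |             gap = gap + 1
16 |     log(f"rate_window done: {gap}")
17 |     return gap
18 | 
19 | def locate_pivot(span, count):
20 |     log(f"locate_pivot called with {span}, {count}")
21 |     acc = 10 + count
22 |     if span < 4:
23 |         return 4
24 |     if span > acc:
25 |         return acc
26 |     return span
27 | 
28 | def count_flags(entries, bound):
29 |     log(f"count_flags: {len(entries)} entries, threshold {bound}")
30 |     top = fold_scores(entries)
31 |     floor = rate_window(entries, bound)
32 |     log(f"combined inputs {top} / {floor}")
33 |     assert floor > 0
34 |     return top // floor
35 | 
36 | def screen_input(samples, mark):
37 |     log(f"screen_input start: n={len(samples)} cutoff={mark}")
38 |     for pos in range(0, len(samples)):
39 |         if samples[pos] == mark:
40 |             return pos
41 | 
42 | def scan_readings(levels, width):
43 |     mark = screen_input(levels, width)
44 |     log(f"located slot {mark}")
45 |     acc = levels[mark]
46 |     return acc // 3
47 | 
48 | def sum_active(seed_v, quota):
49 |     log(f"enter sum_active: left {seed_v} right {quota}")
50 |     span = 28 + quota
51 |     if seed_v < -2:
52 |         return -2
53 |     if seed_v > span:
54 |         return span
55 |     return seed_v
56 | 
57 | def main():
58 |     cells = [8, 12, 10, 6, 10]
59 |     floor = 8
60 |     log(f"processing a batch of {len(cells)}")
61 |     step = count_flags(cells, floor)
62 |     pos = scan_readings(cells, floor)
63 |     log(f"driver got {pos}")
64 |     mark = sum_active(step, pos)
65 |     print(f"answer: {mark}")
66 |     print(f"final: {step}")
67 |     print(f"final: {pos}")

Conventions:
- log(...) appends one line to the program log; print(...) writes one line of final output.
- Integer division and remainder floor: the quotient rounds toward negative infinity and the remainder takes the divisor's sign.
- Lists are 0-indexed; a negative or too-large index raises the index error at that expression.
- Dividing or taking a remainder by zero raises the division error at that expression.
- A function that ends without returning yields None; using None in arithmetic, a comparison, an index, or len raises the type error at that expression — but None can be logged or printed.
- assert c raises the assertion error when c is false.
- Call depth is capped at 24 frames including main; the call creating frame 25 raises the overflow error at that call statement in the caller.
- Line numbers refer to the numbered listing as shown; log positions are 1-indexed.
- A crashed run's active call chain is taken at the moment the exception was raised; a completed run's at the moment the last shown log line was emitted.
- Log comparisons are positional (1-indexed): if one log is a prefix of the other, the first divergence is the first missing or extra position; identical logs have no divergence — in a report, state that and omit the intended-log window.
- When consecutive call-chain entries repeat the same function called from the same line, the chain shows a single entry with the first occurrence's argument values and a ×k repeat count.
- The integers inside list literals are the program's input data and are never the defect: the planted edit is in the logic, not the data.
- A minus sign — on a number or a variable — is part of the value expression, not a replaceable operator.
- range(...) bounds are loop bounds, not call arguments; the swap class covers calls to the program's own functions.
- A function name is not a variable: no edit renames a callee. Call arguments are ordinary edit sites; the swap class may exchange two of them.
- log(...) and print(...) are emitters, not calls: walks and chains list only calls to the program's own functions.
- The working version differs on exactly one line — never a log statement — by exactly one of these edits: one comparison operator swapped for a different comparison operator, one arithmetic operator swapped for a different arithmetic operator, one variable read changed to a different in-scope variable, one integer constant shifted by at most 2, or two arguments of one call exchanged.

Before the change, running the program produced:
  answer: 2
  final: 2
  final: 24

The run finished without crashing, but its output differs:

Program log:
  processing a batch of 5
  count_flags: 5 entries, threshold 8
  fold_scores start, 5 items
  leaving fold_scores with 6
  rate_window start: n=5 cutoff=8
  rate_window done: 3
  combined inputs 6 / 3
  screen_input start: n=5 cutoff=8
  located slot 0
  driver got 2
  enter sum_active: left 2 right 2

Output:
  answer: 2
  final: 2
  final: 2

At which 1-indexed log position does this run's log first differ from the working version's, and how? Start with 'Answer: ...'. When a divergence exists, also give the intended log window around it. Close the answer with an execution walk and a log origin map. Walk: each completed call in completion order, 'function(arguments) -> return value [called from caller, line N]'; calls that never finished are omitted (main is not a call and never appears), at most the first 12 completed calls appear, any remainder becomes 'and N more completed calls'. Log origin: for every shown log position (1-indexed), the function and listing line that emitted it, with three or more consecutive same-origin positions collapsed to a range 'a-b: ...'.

Answer: position 10; shown 'driver got 2' vs intended 'driver got 24'.
Intended log window:
  8: screen_input start: n=5 cutoff=8
  9: located slot 0
  10: driver got 24
  11: enter sum_active: left 2 right 24
Execution walk:
  fold_scores([8, 12, 10, 6, 10]) -> 6  [called from count_flags, line 30]
  rate_window([8, 12, 10, 6, 10], 8) -> 3  [called from count_flags, line 31]
  count_flags([8, 12, 10, 6, 10], 8) -> 2  [called from main, line 61]
  screen_input([8, 12, 10, 6, 10], 8) -> 0  [called from scan_readings, line 43]
  scan_readings([8, 12, 10, 6, 10], 8) -> 2  [called from main, line 62]
  sum_active(2, 2) -> 2  [called from main, line 64]
Log origins:
  1: emitted by main (line 60)
  2: emitted by count_flags (line 29)
  3: emitted by fold_scores (line 2)
  4: emitted by fold_scores (line 7)
  5: emitted by rate_window (line 11)
  6: emitted by rate_window (line 16)
  7: emitted by count_flags (line 32)
  8: emitted by screen_input (line 37)
  9: emitted by scan_readings (line 44)
  10: emitted by main (line 63)
  11: emitted by sum_active (line 49)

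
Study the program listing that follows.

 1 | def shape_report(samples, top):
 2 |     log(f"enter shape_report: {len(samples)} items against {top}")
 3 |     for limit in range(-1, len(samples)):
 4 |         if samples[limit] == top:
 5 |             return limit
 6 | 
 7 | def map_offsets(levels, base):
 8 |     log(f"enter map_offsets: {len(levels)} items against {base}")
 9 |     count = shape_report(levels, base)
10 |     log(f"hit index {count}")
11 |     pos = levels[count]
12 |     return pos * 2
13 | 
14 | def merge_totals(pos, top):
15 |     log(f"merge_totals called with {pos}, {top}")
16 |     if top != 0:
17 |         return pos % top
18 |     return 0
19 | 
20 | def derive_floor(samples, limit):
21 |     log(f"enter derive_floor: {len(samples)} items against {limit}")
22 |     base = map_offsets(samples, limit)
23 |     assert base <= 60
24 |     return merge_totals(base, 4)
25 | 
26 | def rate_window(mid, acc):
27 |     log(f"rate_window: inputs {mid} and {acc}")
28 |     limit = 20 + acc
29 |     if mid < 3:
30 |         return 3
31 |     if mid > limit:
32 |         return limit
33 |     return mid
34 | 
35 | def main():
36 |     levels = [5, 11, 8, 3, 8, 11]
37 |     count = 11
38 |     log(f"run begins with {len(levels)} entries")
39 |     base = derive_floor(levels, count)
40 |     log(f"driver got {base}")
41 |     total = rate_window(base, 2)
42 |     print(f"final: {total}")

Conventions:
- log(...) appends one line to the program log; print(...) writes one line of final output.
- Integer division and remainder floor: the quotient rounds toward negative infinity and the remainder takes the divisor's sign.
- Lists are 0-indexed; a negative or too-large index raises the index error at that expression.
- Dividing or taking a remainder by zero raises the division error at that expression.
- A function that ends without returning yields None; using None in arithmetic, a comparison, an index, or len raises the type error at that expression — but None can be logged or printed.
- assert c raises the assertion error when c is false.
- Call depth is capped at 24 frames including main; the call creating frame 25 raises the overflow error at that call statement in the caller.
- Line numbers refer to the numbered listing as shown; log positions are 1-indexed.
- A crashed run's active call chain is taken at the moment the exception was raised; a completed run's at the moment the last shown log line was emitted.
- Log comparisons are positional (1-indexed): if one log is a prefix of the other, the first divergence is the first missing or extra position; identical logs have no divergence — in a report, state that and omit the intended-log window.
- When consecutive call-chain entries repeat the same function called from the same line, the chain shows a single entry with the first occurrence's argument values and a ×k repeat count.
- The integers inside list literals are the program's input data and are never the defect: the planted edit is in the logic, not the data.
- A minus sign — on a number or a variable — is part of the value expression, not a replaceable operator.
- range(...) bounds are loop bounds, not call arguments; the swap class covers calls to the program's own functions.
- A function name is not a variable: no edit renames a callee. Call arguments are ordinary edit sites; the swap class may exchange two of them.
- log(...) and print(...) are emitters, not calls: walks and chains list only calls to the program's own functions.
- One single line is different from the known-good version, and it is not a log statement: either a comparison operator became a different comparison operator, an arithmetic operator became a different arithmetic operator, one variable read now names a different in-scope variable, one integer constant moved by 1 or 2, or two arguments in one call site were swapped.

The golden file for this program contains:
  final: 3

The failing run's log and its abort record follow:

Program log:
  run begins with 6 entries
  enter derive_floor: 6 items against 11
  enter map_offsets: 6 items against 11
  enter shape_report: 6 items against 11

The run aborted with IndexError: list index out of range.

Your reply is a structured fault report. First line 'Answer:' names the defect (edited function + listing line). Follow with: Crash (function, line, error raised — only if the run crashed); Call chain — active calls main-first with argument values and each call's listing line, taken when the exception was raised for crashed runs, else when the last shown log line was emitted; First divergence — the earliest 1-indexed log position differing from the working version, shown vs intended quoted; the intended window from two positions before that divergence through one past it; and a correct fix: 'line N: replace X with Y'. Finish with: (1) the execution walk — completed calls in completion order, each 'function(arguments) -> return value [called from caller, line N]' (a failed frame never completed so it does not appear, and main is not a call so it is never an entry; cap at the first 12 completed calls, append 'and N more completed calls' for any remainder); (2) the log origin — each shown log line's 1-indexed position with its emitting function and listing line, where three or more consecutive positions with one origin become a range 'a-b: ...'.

Answer: the defect is in shape_report at line 3.
Key observation: The faulty run's log stops after 4 lines; the working version's next line would be 'hit index 1'.
Crash: shape_report, line 4, IndexError.
Call chain: main -> derive_floor([5, 11, 8, 3, 8, 11], 11) (called at line 39) -> map_offsets([5, 11, 8, 3, 8, 11], 11) (called at line 22) -> shape_report([5, 11, 8, 3, 8, 11], 11) (called at line 9).
First divergence: position 5 — after 4 matching lines the faulty run goes silent; intended next line 'hit index 1'.
Intended log window:
  3: enter map_offsets: 6 items against 11
  4: enter shape_report: 6 items against 11
  5: hit index 1
  6: merge_totals called with 22, 4
Execution walk:
  (no call completed)
Log origins:
  1: from main, line 38
  2: from derive_floor, line 21
  3: from map_offsets, line 8
  4: from shape_report, line 2
A correct fix: line 3: replace `-1` with `0`.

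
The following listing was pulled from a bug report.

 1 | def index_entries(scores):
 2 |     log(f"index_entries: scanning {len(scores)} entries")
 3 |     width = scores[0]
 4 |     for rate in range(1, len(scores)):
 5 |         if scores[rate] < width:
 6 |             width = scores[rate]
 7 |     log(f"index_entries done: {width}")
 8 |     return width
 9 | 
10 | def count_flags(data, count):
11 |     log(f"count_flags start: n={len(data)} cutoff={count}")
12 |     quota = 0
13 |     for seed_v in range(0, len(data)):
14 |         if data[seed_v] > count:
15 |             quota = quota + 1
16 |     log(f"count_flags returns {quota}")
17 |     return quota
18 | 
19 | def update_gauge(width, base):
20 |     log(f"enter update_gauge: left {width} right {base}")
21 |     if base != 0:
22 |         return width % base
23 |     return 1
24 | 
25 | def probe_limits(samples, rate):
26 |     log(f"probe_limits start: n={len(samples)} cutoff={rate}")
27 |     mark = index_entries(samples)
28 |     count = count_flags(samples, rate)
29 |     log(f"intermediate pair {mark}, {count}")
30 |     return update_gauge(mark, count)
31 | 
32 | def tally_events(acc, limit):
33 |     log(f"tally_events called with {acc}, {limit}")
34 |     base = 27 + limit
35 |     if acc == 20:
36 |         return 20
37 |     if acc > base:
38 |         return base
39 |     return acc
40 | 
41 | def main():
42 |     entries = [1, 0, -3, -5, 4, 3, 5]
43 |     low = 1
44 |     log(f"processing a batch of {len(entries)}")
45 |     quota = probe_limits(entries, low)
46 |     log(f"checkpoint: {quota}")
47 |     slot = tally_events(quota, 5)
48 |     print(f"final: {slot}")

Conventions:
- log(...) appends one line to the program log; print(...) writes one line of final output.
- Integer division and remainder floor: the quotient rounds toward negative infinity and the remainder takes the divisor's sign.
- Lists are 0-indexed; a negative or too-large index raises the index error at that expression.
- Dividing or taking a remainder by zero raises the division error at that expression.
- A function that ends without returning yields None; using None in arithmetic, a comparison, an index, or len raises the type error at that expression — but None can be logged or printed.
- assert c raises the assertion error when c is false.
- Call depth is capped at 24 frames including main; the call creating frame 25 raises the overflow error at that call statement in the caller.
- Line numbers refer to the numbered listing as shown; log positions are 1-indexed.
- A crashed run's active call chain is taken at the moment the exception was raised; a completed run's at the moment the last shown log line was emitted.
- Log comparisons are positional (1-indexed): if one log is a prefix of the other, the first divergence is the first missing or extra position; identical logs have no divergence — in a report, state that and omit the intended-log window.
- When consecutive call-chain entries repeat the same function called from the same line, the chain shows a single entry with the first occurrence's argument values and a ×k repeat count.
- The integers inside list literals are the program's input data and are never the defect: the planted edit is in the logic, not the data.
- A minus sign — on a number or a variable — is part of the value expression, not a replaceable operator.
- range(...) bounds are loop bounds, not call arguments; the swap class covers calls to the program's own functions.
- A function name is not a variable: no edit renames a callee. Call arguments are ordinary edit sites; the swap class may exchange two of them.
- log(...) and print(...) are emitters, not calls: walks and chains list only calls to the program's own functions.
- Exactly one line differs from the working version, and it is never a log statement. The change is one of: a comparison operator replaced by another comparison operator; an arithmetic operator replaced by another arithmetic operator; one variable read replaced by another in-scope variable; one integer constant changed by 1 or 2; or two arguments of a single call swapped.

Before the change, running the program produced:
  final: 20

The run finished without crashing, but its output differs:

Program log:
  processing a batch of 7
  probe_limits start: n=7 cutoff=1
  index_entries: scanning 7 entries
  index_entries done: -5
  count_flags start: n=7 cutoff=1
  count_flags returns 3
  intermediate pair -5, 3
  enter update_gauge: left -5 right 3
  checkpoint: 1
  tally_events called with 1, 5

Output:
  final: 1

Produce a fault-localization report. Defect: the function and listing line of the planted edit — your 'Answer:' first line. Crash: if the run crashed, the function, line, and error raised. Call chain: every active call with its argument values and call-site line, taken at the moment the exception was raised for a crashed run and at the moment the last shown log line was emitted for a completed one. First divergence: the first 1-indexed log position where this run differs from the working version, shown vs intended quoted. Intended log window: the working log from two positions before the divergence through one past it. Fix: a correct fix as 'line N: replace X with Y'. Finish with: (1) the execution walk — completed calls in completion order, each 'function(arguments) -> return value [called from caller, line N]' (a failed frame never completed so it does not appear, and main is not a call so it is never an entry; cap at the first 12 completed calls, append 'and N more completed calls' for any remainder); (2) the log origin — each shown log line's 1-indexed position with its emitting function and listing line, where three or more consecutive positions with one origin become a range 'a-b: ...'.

Answer: the defect is in tally_events at line 35.
Key fact: Nothing in the log betrays the bug — only the output does.
Call chain: main -> tally_events(1, 5) (called at line 47).
First divergence: none (the log streams are identical).
Execution walk:
  index_entries([1, 0, -3, -5, 4, 3, 5]) -> -5  [called from probe_limits, line 27]
  count_flags([1, 0, -3, -5, 4, 3, 5], 1) -> 3  [called from probe_limits, line 28]
  update_gauge(-5, 3) -> 1  [called from probe_limits, line 30]
  probe_limits([1, 0, -3, -5, 4, 3, 5], 1) -> 1  [called from main, line 45]
  tally_events(1, 5) -> 1  [called from main, line 47]
Log line origins:
  1: from main, line 44
  2: from probe_limits, line 26
  3: from index_entries, line 2
  4: from index_entries, line 7
  5: from count_flags, line 11
  6: from count_flags, line 16
  7: from probe_limits, line 29
  8: from update_gauge, line 20
  9: from main, line 46
  10: from tally_events, line 33
A correct fix: line 35: replace `==` with `<`.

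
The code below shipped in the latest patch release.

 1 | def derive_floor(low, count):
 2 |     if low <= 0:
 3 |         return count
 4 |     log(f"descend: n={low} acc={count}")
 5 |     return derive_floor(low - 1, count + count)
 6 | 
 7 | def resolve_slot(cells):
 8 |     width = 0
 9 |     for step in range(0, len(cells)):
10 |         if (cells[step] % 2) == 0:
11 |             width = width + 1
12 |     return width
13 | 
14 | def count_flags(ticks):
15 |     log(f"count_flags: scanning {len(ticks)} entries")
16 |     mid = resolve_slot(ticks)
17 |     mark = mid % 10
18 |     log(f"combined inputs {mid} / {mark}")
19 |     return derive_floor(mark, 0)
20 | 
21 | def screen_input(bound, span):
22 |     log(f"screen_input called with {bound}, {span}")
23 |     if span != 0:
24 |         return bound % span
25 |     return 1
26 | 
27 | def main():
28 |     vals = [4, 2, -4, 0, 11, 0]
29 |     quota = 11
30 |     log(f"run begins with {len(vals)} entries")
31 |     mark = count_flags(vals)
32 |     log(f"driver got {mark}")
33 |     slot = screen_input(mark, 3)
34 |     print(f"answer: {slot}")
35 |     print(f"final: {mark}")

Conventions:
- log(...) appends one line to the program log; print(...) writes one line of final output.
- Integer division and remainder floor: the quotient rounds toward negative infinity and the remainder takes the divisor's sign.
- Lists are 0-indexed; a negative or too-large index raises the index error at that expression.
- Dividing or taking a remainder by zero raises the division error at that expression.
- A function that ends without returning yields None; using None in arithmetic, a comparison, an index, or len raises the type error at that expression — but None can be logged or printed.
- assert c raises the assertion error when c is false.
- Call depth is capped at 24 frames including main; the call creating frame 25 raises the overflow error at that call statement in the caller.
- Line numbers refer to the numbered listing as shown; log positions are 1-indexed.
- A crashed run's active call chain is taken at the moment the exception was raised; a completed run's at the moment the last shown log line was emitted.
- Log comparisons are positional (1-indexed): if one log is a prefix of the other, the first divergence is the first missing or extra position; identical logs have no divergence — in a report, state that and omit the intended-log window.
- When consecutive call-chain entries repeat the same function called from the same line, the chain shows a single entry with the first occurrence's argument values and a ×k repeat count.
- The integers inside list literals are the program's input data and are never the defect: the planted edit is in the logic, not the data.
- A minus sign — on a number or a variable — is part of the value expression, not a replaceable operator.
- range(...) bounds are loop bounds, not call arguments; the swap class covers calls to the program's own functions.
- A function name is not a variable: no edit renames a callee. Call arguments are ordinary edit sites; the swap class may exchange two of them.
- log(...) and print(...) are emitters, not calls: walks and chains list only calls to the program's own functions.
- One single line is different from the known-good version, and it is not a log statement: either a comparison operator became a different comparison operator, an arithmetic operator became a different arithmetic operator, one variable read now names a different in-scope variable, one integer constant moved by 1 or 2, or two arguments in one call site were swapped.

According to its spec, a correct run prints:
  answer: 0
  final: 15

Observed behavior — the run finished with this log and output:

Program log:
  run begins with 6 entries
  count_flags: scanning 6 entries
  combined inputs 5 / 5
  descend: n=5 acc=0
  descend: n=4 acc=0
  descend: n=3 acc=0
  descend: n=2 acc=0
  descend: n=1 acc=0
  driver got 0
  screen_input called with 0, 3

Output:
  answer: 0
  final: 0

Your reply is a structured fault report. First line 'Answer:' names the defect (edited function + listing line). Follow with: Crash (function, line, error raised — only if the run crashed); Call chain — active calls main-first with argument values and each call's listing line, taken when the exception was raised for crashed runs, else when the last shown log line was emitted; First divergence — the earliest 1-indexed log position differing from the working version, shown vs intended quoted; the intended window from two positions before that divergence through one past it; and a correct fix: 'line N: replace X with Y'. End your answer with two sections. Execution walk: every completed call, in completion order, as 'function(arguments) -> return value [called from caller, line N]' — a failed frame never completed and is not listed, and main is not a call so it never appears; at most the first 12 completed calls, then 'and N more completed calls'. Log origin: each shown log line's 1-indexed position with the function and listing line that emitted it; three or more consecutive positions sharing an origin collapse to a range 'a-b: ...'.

Answer: the defect is in derive_floor at line 5.
Key fact: The earliest visible damage is log position 5 — 'descend: n=4 acc=0' rather than the intended 'descend: n=4 acc=5'.
Call chain: main -> screen_input(0, 3) (called at line 33).
First divergence: position 5 — the shown line 'descend: n=4 acc=0' should read 'descend: n=4 acc=5'.
Intended log window:
  3: combined inputs 5 / 5
  4: descend: n=5 acc=0
  5: descend: n=4 acc=5
  6: descend: n=3 acc=9
Execution walk:
  resolve_slot([4, 2, -4, 0, 11, 0]) -> 5  [called from count_flags, line 16]
  derive_floor(0, 0) -> 0  [called from derive_floor, line 5]
  derive_floor(1, 0) -> 0  [called from derive_floor, line 5]
  derive_floor(2, 0) -> 0  [called from derive_floor, line 5]
  derive_floor(3, 0) -> 0  [called from derive_floor, line 5]
  derive_floor(4, 0) -> 0  [called from derive_floor, line 5]
  derive_floor(5, 0) -> 0  [called from count_flags, line 19]
  count_flags([4, 2, -4, 0, 11, 0]) -> 0  [called from main, line 31]
  screen_input(0, 3) -> 0  [called from main, line 33]
Origin of each log line:
  1 — main, line 30
  2 — count_flags, line 15
  3 — count_flags, line 18
  4-8 — derive_floor, line 4
  9 — main, line 32
  10 — screen_input, line 22
A correct fix: line 5: replace `count + count` with `count + low`.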